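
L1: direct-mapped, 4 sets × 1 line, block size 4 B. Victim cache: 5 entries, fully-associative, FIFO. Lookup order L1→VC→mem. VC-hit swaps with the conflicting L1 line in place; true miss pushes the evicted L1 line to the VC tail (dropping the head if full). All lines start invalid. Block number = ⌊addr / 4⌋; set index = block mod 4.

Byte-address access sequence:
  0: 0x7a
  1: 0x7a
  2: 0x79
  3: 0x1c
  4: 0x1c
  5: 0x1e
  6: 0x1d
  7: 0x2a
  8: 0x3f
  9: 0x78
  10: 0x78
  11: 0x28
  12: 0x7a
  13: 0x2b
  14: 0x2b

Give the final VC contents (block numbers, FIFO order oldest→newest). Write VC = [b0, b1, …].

0: 0x7a (blk 30, set 2) → MISS  vc=[]
1: 0x7a (blk 30, set 2) → L1-HIT  vc=[]
2: 0x79 (blk 30, set 2) → L1-HIT  vc=[]
3: 0x1c (blk 7, set 3) → MISS  vc=[]
4: 0x1c (blk 7, set 3) → L1-HIT  vc=[]
5: 0x1e (blk 7, set 3) → L1-HIT  vc=[]
6: 0x1d (blk 7, set 3) → L1-HIT  vc=[]
7: 0x2a (blk 10, set 2) → MISS  vc=[30]
8: 0x3f (blk 15, set 3) → MISS  vc=[30, 7]
9: 0x78 (blk 30, set 2) → VC-HIT  vc=[10, 7]
10: 0x78 (blk 30, set 2) → L1-HIT  vc=[10, 7]
11: 0x28 (blk 10, set 2) → VC-HIT  vc=[30, 7]
12: 0x7a (blk 30, set 2) → VC-HIT  vc=[10, 7]
13: 0x2b (blk 10, set 2) → VC-HIT  vc=[30, 7]
14: 0x2b (blk 10, set 2) → L1-HIT  vc=[30, 7]

VC = [30, 7]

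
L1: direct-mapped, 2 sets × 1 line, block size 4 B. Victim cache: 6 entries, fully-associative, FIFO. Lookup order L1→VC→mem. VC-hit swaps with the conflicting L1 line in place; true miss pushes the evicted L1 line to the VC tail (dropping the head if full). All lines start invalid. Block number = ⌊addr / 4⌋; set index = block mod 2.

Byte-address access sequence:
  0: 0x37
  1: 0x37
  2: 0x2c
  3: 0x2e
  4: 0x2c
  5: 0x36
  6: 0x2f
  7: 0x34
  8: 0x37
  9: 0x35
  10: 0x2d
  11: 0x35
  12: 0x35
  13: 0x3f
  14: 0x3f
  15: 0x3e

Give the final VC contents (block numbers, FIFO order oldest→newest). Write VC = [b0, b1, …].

  [0] addr=0x37 blk=13 s=1: MISS | VC []
  [1] addr=0x37 blk=13 s=1: L1-HIT | VC []
  [2] addr=0x2c blk=11 s=1: MISS | VC [13]
  [3] addr=0x2e blk=11 s=1: L1-HIT | VC [13]
  [4] addr=0x2c blk=11 s=1: L1-HIT | VC [13]
  [5] addr=0x36 blk=13 s=1: VC-HIT | VC [11]
  [6] addr=0x2f blk=11 s=1: VC-HIT | VC [13]
  [7] addr=0x34 blk=13 s=1: VC-HIT | VC [11]
  [8] addr=0x37 blk=13 s=1: L1-HIT | VC [11]
  [9] addr=0x35 blk=13 s=1: L1-HIT | VC [11]
  [10] addr=0x2d blk=11 s=1: VC-HIT | VC [13]
  [11] addr=0x35 blk=13 s=1: VC-HIT | VC [11]
  [12] addr=0x35 blk=13 s=1: L1-HIT | VC [11]
  [13] addr=0x3f blk=15 s=1: MISS | VC [11, 13]
  [14] addr=0x3f blk=15 s=1: L1-HIT | VC [11, 13]
  [15] addr=0x3e blk=15 s=1: L1-HIT | VC [11, 13]

VC = [11, 13]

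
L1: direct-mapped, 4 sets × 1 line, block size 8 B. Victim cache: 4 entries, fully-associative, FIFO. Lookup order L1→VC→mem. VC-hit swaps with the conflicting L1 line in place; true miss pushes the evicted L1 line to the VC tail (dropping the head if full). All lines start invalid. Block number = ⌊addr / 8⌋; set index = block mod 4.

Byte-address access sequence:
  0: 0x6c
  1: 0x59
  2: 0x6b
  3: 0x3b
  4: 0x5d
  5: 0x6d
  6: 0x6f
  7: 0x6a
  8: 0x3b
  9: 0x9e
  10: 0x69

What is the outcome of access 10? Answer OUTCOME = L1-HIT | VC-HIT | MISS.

OUTCOME = L1-HIT

0: 0x6c (blk 13, set 1) → MISS  vc=[]
1: 0x59 (blk 11, set 3) → MISS  vc=[]
2: 0x6b (blk 13, set 1) → L1-HIT  vc=[]
3: 0x3b (blk 7, set 3) → MISS  vc=[11]
4: 0x5d (blk 11, set 3) → VC-HIT  vc=[7]
5: 0x6d (blk 13, set 1) → L1-HIT  vc=[7]
6: 0x6f (blk 13, set 1) → L1-HIT  vc=[7]
7: 0x6a (blk 13, set 1) → L1-HIT  vc=[7]
8: 0x3b (blk 7, set 3) → VC-HIT  vc=[11]
9: 0x9e (blk 19, set 3) → MISS  vc=[11, 7]
10: 0x69 (blk 13, set 1) → L1-HIT  vc=[11, 7]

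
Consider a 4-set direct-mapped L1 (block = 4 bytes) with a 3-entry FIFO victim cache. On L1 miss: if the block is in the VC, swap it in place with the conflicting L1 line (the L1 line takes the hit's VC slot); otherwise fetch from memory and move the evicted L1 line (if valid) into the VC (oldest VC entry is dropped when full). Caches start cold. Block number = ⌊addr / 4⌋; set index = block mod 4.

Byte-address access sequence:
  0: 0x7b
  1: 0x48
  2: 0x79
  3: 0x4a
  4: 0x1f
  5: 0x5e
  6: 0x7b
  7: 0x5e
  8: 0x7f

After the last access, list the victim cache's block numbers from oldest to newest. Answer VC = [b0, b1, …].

  [0] addr=0x7b blk=30 s=2: MISS | VC []
  [1] addr=0x48 blk=18 s=2: MISS | VC [30]
  [2] addr=0x79 blk=30 s=2: VC-HIT | VC [18]
  [3] addr=0x4a blk=18 s=2: VC-HIT | VC [30]
  [4] addr=0x1f blk=7 s=3: MISS | VC [30]
  [5] addr=0x5e blk=23 s=3: MISS | VC [30, 7]
  [6] addr=0x7b blk=30 s=2: VC-HIT | VC [18, 7]
  [7] addr=0x5e blk=23 s=3: L1-HIT | VC [18, 7]
  [8] addr=0x7f blk=31 s=3: MISS | VC [18, 7, 23]

VC = [18, 7, 23]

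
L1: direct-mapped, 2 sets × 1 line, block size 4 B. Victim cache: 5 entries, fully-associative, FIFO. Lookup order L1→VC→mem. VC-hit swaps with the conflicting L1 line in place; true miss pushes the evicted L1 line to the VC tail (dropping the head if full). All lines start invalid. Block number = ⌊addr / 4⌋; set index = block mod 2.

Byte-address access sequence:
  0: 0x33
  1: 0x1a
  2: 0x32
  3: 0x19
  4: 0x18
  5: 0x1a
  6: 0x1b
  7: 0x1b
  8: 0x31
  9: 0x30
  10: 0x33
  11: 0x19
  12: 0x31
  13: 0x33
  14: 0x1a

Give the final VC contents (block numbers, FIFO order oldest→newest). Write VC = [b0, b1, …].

  [0] addr=0x33 blk=12 s=0: MISS | VC []
  [1] addr=0x1a blk=6 s=0: MISS | VC [12]
  [2] addr=0x32 blk=12 s=0: VC-HIT | VC [6]
  [3] addr=0x19 blk=6 s=0: VC-HIT | VC [12]
  [4] addr=0x18 blk=6 s=0: L1-HIT | VC [12]
  [5] addr=0x1a blk=6 s=0: L1-HIT | VC [12]
  [6] addr=0x1b blk=6 s=0: L1-HIT | VC [12]
  [7] addr=0x1b blk=6 s=0: L1-HIT | VC [12]
  [8] addr=0x31 blk=12 s=0: VC-HIT | VC [6]
  [9] addr=0x30 blk=12 s=0: L1-HIT | VC [6]
  [10] addr=0x33 blk=12 s=0: L1-HIT | VC [6]
  [11] addr=0x19 blk=6 s=0: VC-HIT | VC [12]
  [12] addr=0x31 blk=12 s=0: VC-HIT | VC [6]
  [13] addr=0x33 blk=12 s=0: L1-HIT | VC [6]
  [14] addr=0x1a blk=6 s=0: VC-HIT | VC [12]

VC = [12]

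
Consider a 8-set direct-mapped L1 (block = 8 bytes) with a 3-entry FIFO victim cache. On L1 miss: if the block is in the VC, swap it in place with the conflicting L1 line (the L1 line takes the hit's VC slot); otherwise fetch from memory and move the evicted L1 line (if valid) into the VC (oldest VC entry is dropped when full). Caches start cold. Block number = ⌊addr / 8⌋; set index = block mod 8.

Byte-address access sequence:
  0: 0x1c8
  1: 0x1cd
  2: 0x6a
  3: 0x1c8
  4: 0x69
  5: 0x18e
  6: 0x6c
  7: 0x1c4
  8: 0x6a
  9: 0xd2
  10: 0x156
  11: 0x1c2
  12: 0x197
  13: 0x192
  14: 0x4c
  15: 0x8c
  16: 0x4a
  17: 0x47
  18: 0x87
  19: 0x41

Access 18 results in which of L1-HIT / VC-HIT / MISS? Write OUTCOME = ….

OUTCOME = MISS

  [0] addr=0x1c8 blk=57 s=1: MISS | VC []
  [1] addr=0x1cd blk=57 s=1: L1-HIT | VC []
  [2] addr=0x6a blk=13 s=5: MISS | VC []
  [3] addr=0x1c8 blk=57 s=1: L1-HIT | VC []
  [4] addr=0x69 blk=13 s=5: L1-HIT | VC []
  [5] addr=0x18e blk=49 s=1: MISS | VC [57]
  [6] addr=0x6c blk=13 s=5: L1-HIT | VC [57]
  [7] addr=0x1c4 blk=56 s=0: MISS | VC [57]
  [8] addr=0x6a blk=13 s=5: L1-HIT | VC [57]
  [9] addr=0xd2 blk=26 s=2: MISS | VC [57]
  [10] addr=0x156 blk=42 s=2: MISS | VC [57, 26]
  [11] addr=0x1c2 blk=56 s=0: L1-HIT | VC [57, 26]
  [12] addr=0x197 blk=50 s=2: MISS | VC [57, 26, 42]
  [13] addr=0x192 blk=50 s=2: L1-HIT | VC [57, 26, 42]
  [14] addr=0x4c blk=9 s=1: MISS | VC [26, 42, 49]
  [15] addr=0x8c blk=17 s=1: MISS | VC [42, 49, 9]
  [16] addr=0x4a blk=9 s=1: VC-HIT | VC [42, 49, 17]
  [17] addr=0x47 blk=8 s=0: MISS | VC [49, 17, 56]
  [18] addr=0x87 blk=16 s=0: MISS | VC [17, 56, 8]
  [19] addr=0x41 blk=8 s=0: VC-HIT | VC [17, 56, 16]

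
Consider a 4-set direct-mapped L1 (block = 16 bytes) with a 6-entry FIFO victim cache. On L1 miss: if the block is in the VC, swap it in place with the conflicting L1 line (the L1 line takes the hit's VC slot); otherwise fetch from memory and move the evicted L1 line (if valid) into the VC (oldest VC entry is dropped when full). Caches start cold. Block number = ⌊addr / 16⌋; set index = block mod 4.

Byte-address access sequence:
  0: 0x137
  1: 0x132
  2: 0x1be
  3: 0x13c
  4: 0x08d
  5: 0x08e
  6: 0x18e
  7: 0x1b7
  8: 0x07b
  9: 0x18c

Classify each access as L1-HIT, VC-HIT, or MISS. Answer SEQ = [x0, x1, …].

#0 0x137→b19/s3 MISS; vc=[]
#1 0x132→b19/s3 L1-HIT; vc=[]
#2 0x1be→b27/s3 MISS; vc=[19]
#3 0x13c→b19/s3 VC-HIT; vc=[27]
#4 0x8d→b8/s0 MISS; vc=[27]
#5 0x8e→b8/s0 L1-HIT; vc=[27]
#6 0x18e→b24/s0 MISS; vc=[27,8]
#7 0x1b7→b27/s3 VC-HIT; vc=[19,8]
#8 0x7b→b7/s3 MISS; vc=[19,8,27]
#9 0x18c→b24/s0 L1-HIT; vc=[19,8,27]

SEQ = [MISS, L1-HIT, MISS, VC-HIT, MISS, L1-HIT, MISS, VC-HIT, MISS, L1-HIT]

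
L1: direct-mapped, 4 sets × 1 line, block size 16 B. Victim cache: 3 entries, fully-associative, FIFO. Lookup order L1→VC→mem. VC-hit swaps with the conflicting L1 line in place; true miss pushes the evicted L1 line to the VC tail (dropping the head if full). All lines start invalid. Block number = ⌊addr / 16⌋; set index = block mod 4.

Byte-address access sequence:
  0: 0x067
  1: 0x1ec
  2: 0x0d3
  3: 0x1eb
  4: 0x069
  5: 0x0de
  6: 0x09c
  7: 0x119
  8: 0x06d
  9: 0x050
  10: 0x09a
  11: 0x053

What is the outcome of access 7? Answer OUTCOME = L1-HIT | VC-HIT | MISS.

0: 0x67 (blk 6, set 2) → MISS  vc=[]
1: 0x1ec (blk 30, set 2) → MISS  vc=[6]
2: 0xd3 (blk 13, set 1) → MISS  vc=[6]
3: 0x1eb (blk 30, set 2) → L1-HIT  vc=[6]
4: 0x69 (blk 6, set 2) → VC-HIT  vc=[30]
5: 0xde (blk 13, set 1) → L1-HIT  vc=[30]
6: 0x9c (blk 9, set 1) → MISS  vc=[30, 13]
7: 0x119 (blk 17, set 1) → MISS  vc=[30, 13, 9]
8: 0x6d (blk 6, set 2) → L1-HIT  vc=[30, 13, 9]
9: 0x50 (blk 5, set 1) → MISS  vc=[13, 9, 17]
10: 0x9a (blk 9, set 1) → VC-HIT  vc=[13, 5, 17]
11: 0x53 (blk 5, set 1) → VC-HIT  vc=[13, 9, 17]

OUTCOME = MISS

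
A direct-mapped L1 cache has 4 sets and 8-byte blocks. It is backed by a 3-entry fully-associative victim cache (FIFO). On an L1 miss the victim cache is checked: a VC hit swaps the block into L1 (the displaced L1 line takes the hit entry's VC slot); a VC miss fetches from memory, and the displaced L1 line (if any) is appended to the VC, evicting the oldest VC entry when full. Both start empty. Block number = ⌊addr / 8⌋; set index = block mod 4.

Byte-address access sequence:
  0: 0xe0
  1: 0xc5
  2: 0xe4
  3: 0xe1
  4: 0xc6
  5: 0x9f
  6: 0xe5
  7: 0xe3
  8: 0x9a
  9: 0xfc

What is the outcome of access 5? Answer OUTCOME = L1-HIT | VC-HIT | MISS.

#0 0xe0→b28/s0 MISS; vc=[]
#1 0xc5→b24/s0 MISS; vc=[28]
#2 0xe4→b28/s0 VC-HIT; vc=[24]
#3 0xe1→b28/s0 L1-HIT; vc=[24]
#4 0xc6→b24/s0 VC-HIT; vc=[28]
#5 0x9f→b19/s3 MISS; vc=[28]
#6 0xe5→b28/s0 VC-HIT; vc=[24]
#7 0xe3→b28/s0 L1-HIT; vc=[24]
#8 0x9a→b19/s3 L1-HIT; vc=[24]
#9 0xfc→b31/s3 MISS; vc=[24,19]

OUTCOME = MISS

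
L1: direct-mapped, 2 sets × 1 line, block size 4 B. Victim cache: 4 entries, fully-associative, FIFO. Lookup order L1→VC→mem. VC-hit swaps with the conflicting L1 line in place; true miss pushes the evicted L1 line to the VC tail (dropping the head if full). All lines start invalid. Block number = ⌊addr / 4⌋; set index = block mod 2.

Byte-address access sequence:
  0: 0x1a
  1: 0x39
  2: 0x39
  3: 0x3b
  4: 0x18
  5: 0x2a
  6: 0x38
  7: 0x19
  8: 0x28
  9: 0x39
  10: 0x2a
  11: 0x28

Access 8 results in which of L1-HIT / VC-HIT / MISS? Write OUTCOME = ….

  [0] addr=0x1a blk=6 s=0: MISS | VC []
  [1] addr=0x39 blk=14 s=0: MISS | VC [6]
  [2] addr=0x39 blk=14 s=0: L1-HIT | VC [6]
  [3] addr=0x3b blk=14 s=0: L1-HIT | VC [6]
  [4] addr=0x18 blk=6 s=0: VC-HIT | VC [14]
  [5] addr=0x2a blk=10 s=0: MISS | VC [14, 6]
  [6] addr=0x38 blk=14 s=0: VC-HIT | VC [10, 6]
  [7] addr=0x19 blk=6 s=0: VC-HIT | VC [10, 14]
  [8] addr=0x28 blk=10 s=0: VC-HIT | VC [6, 14]
  [9] addr=0x39 blk=14 s=0: VC-HIT | VC [6, 10]
  [10] addr=0x2a blk=10 s=0: VC-HIT | VC [6, 14]
  [11] addr=0x28 blk=10 s=0: L1-HIT | VC [6, 14]

OUTCOME = VC-HIT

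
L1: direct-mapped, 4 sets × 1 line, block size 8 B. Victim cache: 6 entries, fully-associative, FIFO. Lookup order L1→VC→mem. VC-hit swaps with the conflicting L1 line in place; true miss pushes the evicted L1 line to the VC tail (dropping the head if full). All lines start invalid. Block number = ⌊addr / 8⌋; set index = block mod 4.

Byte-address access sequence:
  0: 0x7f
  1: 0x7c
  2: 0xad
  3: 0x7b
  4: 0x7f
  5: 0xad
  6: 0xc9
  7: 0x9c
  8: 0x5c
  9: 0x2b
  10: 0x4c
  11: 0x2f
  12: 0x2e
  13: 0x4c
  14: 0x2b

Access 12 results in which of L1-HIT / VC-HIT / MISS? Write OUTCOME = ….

#0 0x7f→b15/s3 MISS; vc=[]
#1 0x7c→b15/s3 L1-HIT; vc=[]
#2 0xad→b21/s1 MISS; vc=[]
#3 0x7b→b15/s3 L1-HIT; vc=[]
#4 0x7f→b15/s3 L1-HIT; vc=[]
#5 0xad→b21/s1 L1-HIT; vc=[]
#6 0xc9→b25/s1 MISS; vc=[21]
#7 0x9c→b19/s3 MISS; vc=[21,15]
#8 0x5c→b11/s3 MISS; vc=[21,15,19]
#9 0x2b→b5/s1 MISS; vc=[21,15,19,25]
#10 0x4c→b9/s1 MISS; vc=[21,15,19,25,5]
#11 0x2f→b5/s1 VC-HIT; vc=[21,15,19,25,9]
#12 0x2e→b5/s1 L1-HIT; vc=[21,15,19,25,9]
#13 0x4c→b9/s1 VC-HIT; vc=[21,15,19,25,5]
#14 0x2b→b5/s1 VC-HIT; vc=[21,15,19,25,9]

OUTCOME = L1-HIT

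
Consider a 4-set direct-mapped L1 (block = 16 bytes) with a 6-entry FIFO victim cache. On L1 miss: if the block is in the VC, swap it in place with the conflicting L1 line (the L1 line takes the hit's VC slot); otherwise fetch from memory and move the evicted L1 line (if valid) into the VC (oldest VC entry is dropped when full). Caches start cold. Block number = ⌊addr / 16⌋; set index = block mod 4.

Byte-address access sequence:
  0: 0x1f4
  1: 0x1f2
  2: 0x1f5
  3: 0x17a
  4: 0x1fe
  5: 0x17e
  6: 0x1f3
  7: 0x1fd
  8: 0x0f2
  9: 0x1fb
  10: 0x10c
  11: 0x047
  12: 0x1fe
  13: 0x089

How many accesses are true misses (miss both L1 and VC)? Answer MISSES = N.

MISSES = 6

#0 0x1f4→b31/s3 MISS; vc=[]
#1 0x1f2→b31/s3 L1-HIT; vc=[]
#2 0x1f5→b31/s3 L1-HIT; vc=[]
#3 0x17a→b23/s3 MISS; vc=[31]
#4 0x1fe→b31/s3 VC-HIT; vc=[23]
#5 0x17e→b23/s3 VC-HIT; vc=[31]
#6 0x1f3→b31/s3 VC-HIT; vc=[23]
#7 0x1fd→b31/s3 L1-HIT; vc=[23]
#8 0xf2→b15/s3 MISS; vc=[23,31]
#9 0x1fb→b31/s3 VC-HIT; vc=[23,15]
#10 0x10c→b16/s0 MISS; vc=[23,15]
#11 0x47→b4/s0 MISS; vc=[23,15,16]
#12 0x1fe→b31/s3 L1-HIT; vc=[23,15,16]
#13 0x89→b8/s0 MISS; vc=[23,15,16,4]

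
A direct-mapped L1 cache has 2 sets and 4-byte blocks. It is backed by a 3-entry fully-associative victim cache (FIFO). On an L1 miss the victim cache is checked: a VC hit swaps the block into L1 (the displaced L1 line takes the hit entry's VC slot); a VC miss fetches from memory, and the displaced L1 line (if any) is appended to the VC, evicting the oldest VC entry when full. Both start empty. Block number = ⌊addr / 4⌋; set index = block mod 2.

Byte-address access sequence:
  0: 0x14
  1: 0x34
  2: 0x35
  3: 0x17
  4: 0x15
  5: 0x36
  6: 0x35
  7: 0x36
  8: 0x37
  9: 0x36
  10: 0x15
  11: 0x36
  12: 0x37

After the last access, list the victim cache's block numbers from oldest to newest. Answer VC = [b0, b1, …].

VC = [5]

  [0] addr=0x14 blk=5 s=1: MISS | VC []
  [1] addr=0x34 blk=13 s=1: MISS | VC [5]
  [2] addr=0x35 blk=13 s=1: L1-HIT | VC [5]
  [3] addr=0x17 blk=5 s=1: VC-HIT | VC [13]
  [4] addr=0x15 blk=5 s=1: L1-HIT | VC [13]
  [5] addr=0x36 blk=13 s=1: VC-HIT | VC [5]
  [6] addr=0x35 blk=13 s=1: L1-HIT | VC [5]
  [7] addr=0x36 blk=13 s=1: L1-HIT | VC [5]
  [8] addr=0x37 blk=13 s=1: L1-HIT | VC [5]
  [9] addr=0x36 blk=13 s=1: L1-HIT | VC [5]
  [10] addr=0x15 blk=5 s=1: VC-HIT | VC [13]
  [11] addr=0x36 blk=13 s=1: VC-HIT | VC [5]
  [12] addr=0x37 blk=13 s=1: L1-HIT | VC [5]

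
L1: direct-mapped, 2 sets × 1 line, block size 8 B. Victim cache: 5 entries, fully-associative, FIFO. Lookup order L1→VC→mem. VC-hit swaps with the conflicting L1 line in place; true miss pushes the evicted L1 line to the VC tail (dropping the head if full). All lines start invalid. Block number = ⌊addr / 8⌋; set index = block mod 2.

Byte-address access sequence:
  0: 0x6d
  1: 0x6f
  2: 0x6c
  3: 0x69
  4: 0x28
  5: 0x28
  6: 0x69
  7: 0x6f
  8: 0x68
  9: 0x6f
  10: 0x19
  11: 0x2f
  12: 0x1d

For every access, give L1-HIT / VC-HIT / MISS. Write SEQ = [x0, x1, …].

0: 0x6d (blk 13, set 1) → MISS  vc=[]
1: 0x6f (blk 13, set 1) → L1-HIT  vc=[]
2: 0x6c (blk 13, set 1) → L1-HIT  vc=[]
3: 0x69 (blk 13, set 1) → L1-HIT  vc=[]
4: 0x28 (blk 5, set 1) → MISS  vc=[13]
5: 0x28 (blk 5, set 1) → L1-HIT  vc=[13]
6: 0x69 (blk 13, set 1) → VC-HIT  vc=[5]
7: 0x6f (blk 13, set 1) → L1-HIT  vc=[5]
8: 0x68 (blk 13, set 1) → L1-HIT  vc=[5]
9: 0x6f (blk 13, set 1) → L1-HIT  vc=[5]
10: 0x19 (blk 3, set 1) → MISS  vc=[5, 13]
11: 0x2f (blk 5, set 1) → VC-HIT  vc=[3, 13]
12: 0x1d (blk 3, set 1) → VC-HIT  vc=[5, 13]

SEQ = [MISS, L1-HIT, L1-HIT, L1-HIT, MISS, L1-HIT, VC-HIT, L1-HIT, L1-HIT, L1-HIT, MISS, VC-HIT, VC-HIT]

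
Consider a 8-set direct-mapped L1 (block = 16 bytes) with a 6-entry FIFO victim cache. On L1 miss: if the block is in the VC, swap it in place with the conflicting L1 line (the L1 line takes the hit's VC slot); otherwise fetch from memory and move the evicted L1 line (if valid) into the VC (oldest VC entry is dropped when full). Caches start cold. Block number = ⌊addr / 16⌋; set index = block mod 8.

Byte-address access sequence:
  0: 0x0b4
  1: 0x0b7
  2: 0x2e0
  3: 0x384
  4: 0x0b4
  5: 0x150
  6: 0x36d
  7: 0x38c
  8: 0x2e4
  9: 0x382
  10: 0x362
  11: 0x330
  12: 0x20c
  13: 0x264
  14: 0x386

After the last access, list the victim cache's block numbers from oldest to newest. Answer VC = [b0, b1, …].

VC = [46, 11, 32, 54]

#0 0xb4→b11/s3 MISS; vc=[]
#1 0xb7→b11/s3 L1-HIT; vc=[]
#2 0x2e0→b46/s6 MISS; vc=[]
#3 0x384→b56/s0 MISS; vc=[]
#4 0xb4→b11/s3 L1-HIT; vc=[]
#5 0x150→b21/s5 MISS; vc=[]
#6 0x36d→b54/s6 MISS; vc=[46]
#7 0x38c→b56/s0 L1-HIT; vc=[46]
#8 0x2e4→b46/s6 VC-HIT; vc=[54]
#9 0x382→b56/s0 L1-HIT; vc=[54]
#10 0x362→b54/s6 VC-HIT; vc=[46]
#11 0x330→b51/s3 MISS; vc=[46,11]
#12 0x20c→b32/s0 MISS; vc=[46,11,56]
#13 0x264→b38/s6 MISS; vc=[46,11,56,54]
#14 0x386→b56/s0 VC-HIT; vc=[46,11,32,54]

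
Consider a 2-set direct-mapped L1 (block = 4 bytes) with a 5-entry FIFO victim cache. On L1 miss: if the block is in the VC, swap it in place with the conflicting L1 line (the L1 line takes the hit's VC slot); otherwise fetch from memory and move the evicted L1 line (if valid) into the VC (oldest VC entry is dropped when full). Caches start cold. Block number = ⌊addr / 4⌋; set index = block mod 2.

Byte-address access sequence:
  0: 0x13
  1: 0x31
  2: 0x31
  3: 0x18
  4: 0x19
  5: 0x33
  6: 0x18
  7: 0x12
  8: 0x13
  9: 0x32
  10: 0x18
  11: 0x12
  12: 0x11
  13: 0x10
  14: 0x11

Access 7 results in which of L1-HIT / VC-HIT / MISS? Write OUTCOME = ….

0: 0x13 (blk 4, set 0) → MISS  vc=[]
1: 0x31 (blk 12, set 0) → MISS  vc=[4]
2: 0x31 (blk 12, set 0) → L1-HIT  vc=[4]
3: 0x18 (blk 6, set 0) → MISS  vc=[4, 12]
4: 0x19 (blk 6, set 0) → L1-HIT  vc=[4, 12]
5: 0x33 (blk 12, set 0) → VC-HIT  vc=[4, 6]
6: 0x18 (blk 6, set 0) → VC-HIT  vc=[4, 12]
7: 0x12 (blk 4, set 0) → VC-HIT  vc=[6, 12]
8: 0x13 (blk 4, set 0) → L1-HIT  vc=[6, 12]
9: 0x32 (blk 12, set 0) → VC-HIT  vc=[6, 4]
10: 0x18 (blk 6, set 0) → VC-HIT  vc=[12, 4]
11: 0x12 (blk 4, set 0) → VC-HIT  vc=[12, 6]
12: 0x11 (blk 4, set 0) → L1-HIT  vc=[12, 6]
13: 0x10 (blk 4, set 0) → L1-HIT  vc=[12, 6]
14: 0x11 (blk 4, set 0) → L1-HIT  vc=[12, 6]

OUTCOME = VC-HIT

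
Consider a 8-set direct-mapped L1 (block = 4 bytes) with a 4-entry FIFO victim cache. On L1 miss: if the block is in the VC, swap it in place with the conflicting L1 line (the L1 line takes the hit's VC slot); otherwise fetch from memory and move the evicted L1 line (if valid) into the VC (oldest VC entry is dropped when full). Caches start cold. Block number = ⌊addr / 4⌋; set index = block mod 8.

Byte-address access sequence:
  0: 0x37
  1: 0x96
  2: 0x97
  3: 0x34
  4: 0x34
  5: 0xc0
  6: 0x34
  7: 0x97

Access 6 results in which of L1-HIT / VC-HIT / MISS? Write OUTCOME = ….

  [0] addr=0x37 blk=13 s=5: MISS | VC []
  [1] addr=0x96 blk=37 s=5: MISS | VC [13]
  [2] addr=0x97 blk=37 s=5: L1-HIT | VC [13]
  [3] addr=0x34 blk=13 s=5: VC-HIT | VC [37]
  [4] addr=0x34 blk=13 s=5: L1-HIT | VC [37]
  [5] addr=0xc0 blk=48 s=0: MISS | VC [37]
  [6] addr=0x34 blk=13 s=5: L1-HIT | VC [37]
  [7] addr=0x97 blk=37 s=5: VC-HIT | VC [13]

OUTCOME = L1-HIT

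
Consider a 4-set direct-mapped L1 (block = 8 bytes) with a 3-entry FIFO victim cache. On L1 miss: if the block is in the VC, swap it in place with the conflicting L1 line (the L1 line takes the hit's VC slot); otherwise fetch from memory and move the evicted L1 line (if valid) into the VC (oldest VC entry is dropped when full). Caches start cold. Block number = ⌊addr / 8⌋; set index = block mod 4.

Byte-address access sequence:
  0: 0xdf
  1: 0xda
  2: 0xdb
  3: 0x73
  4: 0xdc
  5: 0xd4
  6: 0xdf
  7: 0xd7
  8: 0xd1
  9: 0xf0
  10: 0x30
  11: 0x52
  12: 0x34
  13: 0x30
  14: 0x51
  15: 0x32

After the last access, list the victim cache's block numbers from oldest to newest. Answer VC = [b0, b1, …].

VC = [26, 30, 10]

0: 0xdf (blk 27, set 3) → MISS  vc=[]
1: 0xda (blk 27, set 3) → L1-HIT  vc=[]
2: 0xdb (blk 27, set 3) → L1-HIT  vc=[]
3: 0x73 (blk 14, set 2) → MISS  vc=[]
4: 0xdc (blk 27, set 3) → L1-HIT  vc=[]
5: 0xd4 (blk 26, set 2) → MISS  vc=[14]
6: 0xdf (blk 27, set 3) → L1-HIT  vc=[14]
7: 0xd7 (blk 26, set 2) → L1-HIT  vc=[14]
8: 0xd1 (blk 26, set 2) → L1-HIT  vc=[14]
9: 0xf0 (blk 30, set 2) → MISS  vc=[14, 26]
10: 0x30 (blk 6, set 2) → MISS  vc=[14, 26, 30]
11: 0x52 (blk 10, set 2) → MISS  vc=[26, 30, 6]
12: 0x34 (blk 6, set 2) → VC-HIT  vc=[26, 30, 10]
13: 0x30 (blk 6, set 2) → L1-HIT  vc=[26, 30, 10]
14: 0x51 (blk 10, set 2) → VC-HIT  vc=[26, 30, 6]
15: 0x32 (blk 6, set 2) → VC-HIT  vc=[26, 30, 10]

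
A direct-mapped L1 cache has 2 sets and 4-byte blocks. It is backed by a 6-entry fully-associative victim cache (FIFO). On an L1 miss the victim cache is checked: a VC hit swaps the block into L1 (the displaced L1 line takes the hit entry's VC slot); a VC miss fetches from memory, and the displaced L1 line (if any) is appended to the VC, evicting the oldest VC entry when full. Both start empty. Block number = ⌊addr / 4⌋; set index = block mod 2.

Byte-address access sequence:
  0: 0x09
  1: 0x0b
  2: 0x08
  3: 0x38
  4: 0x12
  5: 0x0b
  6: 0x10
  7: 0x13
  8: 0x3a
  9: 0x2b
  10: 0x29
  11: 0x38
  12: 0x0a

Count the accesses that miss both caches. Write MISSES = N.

0: 0x9 (blk 2, set 0) → MISS  vc=[]
1: 0xb (blk 2, set 0) → L1-HIT  vc=[]
2: 0x8 (blk 2, set 0) → L1-HIT  vc=[]
3: 0x38 (blk 14, set 0) → MISS  vc=[2]
4: 0x12 (blk 4, set 0) → MISS  vc=[2, 14]
5: 0xb (blk 2, set 0) → VC-HIT  vc=[4, 14]
6: 0x10 (blk 4, set 0) → VC-HIT  vc=[2, 14]
7: 0x13 (blk 4, set 0) → L1-HIT  vc=[2, 14]
8: 0x3a (blk 14, set 0) → VC-HIT  vc=[2, 4]
9: 0x2b (blk 10, set 0) → MISS  vc=[2, 4, 14]
10: 0x29 (blk 10, set 0) → L1-HIT  vc=[2, 4, 14]
11: 0x38 (blk 14, set 0) → VC-HIT  vc=[2, 4, 10]
12: 0xa (blk 2, set 0) → VC-HIT  vc=[14, 4, 10]

MISSES = 4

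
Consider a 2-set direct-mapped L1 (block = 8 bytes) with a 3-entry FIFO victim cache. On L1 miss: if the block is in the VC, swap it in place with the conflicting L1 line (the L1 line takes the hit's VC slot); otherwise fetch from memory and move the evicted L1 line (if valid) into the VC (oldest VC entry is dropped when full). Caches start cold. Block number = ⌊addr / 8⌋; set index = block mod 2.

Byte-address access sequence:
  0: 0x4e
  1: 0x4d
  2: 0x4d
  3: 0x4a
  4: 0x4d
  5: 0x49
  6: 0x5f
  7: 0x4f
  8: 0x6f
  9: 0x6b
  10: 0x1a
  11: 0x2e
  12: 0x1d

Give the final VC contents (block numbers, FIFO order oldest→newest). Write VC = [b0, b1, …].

0: 0x4e (blk 9, set 1) → MISS  vc=[]
1: 0x4d (blk 9, set 1) → L1-HIT  vc=[]
2: 0x4d (blk 9, set 1) → L1-HIT  vc=[]
3: 0x4a (blk 9, set 1) → L1-HIT  vc=[]
4: 0x4d (blk 9, set 1) → L1-HIT  vc=[]
5: 0x49 (blk 9, set 1) → L1-HIT  vc=[]
6: 0x5f (blk 11, set 1) → MISS  vc=[9]
7: 0x4f (blk 9, set 1) → VC-HIT  vc=[11]
8: 0x6f (blk 13, set 1) → MISS  vc=[11, 9]
9: 0x6b (blk 13, set 1) → L1-HIT  vc=[11, 9]
10: 0x1a (blk 3, set 1) → MISS  vc=[11, 9, 13]
11: 0x2e (blk 5, set 1) → MISS  vc=[9, 13, 3]
12: 0x1d (blk 3, set 1) → VC-HIT  vc=[9, 13, 5]

VC = [9, 13, 5]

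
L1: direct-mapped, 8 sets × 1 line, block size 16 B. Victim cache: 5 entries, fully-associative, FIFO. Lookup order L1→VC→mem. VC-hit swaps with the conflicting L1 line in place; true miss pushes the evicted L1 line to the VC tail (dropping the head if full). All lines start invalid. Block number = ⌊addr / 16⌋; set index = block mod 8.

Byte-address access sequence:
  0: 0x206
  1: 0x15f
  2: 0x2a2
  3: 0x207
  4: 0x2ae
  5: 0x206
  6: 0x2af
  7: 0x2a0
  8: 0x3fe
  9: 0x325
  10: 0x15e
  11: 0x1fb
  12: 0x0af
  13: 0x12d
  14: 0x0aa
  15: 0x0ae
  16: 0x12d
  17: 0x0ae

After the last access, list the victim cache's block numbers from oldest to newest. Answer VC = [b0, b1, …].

  [0] addr=0x206 blk=32 s=0: MISS | VC []
  [1] addr=0x15f blk=21 s=5: MISS | VC []
  [2] addr=0x2a2 blk=42 s=2: MISS | VC []
  [3] addr=0x207 blk=32 s=0: L1-HIT | VC []
  [4] addr=0x2ae blk=42 s=2: L1-HIT | VC []
  [5] addr=0x206 blk=32 s=0: L1-HIT | VC []
  [6] addr=0x2af blk=42 s=2: L1-HIT | VC []
  [7] addr=0x2a0 blk=42 s=2: L1-HIT | VC []
  [8] addr=0x3fe blk=63 s=7: MISS | VC []
  [9] addr=0x325 blk=50 s=2: MISS | VC [42]
  [10] addr=0x15e blk=21 s=5: L1-HIT | VC [42]
  [11] addr=0x1fb blk=31 s=7: MISS | VC [42, 63]
  [12] addr=0xaf blk=10 s=2: MISS | VC [42, 63, 50]
  [13] addr=0x12d blk=18 s=2: MISS | VC [42, 63, 50, 10]
  [14] addr=0xaa blk=10 s=2: VC-HIT | VC [42, 63, 50, 18]
  [15] addr=0xae blk=10 s=2: L1-HIT | VC [42, 63, 50, 18]
  [16] addr=0x12d blk=18 s=2: VC-HIT | VC [42, 63, 50, 10]
  [17] addr=0xae blk=10 s=2: VC-HIT | VC [42, 63, 50, 18]

VC = [42, 63, 50, 18]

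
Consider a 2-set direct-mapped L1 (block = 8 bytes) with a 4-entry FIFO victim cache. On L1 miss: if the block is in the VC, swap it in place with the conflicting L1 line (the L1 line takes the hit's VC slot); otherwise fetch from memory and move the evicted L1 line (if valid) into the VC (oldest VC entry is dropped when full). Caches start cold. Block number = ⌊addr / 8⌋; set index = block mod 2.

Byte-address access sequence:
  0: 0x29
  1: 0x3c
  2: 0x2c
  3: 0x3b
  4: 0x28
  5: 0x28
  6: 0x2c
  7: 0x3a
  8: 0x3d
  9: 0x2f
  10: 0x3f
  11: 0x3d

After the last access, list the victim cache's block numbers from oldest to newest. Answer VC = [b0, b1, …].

VC = [5]

0: 0x29 (blk 5, set 1) → MISS  vc=[]
1: 0x3c (blk 7, set 1) → MISS  vc=[5]
2: 0x2c (blk 5, set 1) → VC-HIT  vc=[7]
3: 0x3b (blk 7, set 1) → VC-HIT  vc=[5]
4: 0x28 (blk 5, set 1) → VC-HIT  vc=[7]
5: 0x28 (blk 5, set 1) → L1-HIT  vc=[7]
6: 0x2c (blk 5, set 1) → L1-HIT  vc=[7]
7: 0x3a (blk 7, set 1) → VC-HIT  vc=[5]
8: 0x3d (blk 7, set 1) → L1-HIT  vc=[5]
9: 0x2f (blk 5, set 1) → VC-HIT  vc=[7]
10: 0x3f (blk 7, set 1) → VC-HIT  vc=[5]
11: 0x3d (blk 7, set 1) → L1-HIT  vc=[5]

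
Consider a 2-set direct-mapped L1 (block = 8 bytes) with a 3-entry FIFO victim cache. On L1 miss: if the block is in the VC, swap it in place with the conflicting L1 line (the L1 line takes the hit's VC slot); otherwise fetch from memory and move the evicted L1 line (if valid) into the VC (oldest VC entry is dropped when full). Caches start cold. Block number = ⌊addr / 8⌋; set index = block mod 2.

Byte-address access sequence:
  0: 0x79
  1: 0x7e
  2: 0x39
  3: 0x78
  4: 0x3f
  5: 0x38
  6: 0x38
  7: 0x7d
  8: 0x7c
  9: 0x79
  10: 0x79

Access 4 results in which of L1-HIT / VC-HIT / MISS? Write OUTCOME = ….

  [0] addr=0x79 blk=15 s=1: MISS | VC []
  [1] addr=0x7e blk=15 s=1: L1-HIT | VC []
  [2] addr=0x39 blk=7 s=1: MISS | VC [15]
  [3] addr=0x78 blk=15 s=1: VC-HIT | VC [7]
  [4] addr=0x3f blk=7 s=1: VC-HIT | VC [15]
  [5] addr=0x38 blk=7 s=1: L1-HIT | VC [15]
  [6] addr=0x38 blk=7 s=1: L1-HIT | VC [15]
  [7] addr=0x7d blk=15 s=1: VC-HIT | VC [7]
  [8] addr=0x7c blk=15 s=1: L1-HIT | VC [7]
  [9] addr=0x79 blk=15 s=1: L1-HIT | VC [7]
  [10] addr=0x79 blk=15 s=1: L1-HIT | VC [7]

OUTCOME = VC-HIT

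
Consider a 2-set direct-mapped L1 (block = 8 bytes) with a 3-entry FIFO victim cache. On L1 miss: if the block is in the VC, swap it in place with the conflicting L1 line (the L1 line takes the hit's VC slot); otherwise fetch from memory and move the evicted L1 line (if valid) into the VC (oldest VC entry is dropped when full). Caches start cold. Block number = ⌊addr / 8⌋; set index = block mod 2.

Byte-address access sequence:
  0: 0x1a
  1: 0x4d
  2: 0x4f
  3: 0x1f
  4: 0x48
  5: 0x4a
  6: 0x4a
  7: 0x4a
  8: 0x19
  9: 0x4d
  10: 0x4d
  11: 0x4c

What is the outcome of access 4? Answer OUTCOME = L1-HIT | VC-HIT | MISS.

0: 0x1a (blk 3, set 1) → MISS  vc=[]
1: 0x4d (blk 9, set 1) → MISS  vc=[3]
2: 0x4f (blk 9, set 1) → L1-HIT  vc=[3]
3: 0x1f (blk 3, set 1) → VC-HIT  vc=[9]
4: 0x48 (blk 9, set 1) → VC-HIT  vc=[3]
5: 0x4a (blk 9, set 1) → L1-HIT  vc=[3]
6: 0x4a (blk 9, set 1) → L1-HIT  vc=[3]
7: 0x4a (blk 9, set 1) → L1-HIT  vc=[3]
8: 0x19 (blk 3, set 1) → VC-HIT  vc=[9]
9: 0x4d (blk 9, set 1) → VC-HIT  vc=[3]
10: 0x4d (blk 9, set 1) → L1-HIT  vc=[3]
11: 0x4c (blk 9, set 1) → L1-HIT  vc=[3]

OUTCOME = VC-HIT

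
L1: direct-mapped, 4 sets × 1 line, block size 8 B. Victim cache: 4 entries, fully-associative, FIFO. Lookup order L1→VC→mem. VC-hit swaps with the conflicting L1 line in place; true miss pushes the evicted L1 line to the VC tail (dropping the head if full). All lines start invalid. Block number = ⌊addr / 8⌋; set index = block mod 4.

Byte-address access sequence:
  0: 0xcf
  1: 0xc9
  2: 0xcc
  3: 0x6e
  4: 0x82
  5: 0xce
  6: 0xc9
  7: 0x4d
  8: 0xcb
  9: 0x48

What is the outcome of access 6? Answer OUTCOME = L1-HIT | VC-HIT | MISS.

  [0] addr=0xcf blk=25 s=1: MISS | VC []
  [1] addr=0xc9 blk=25 s=1: L1-HIT | VC []
  [2] addr=0xcc blk=25 s=1: L1-HIT | VC []
  [3] addr=0x6e blk=13 s=1: MISS | VC [25]
  [4] addr=0x82 blk=16 s=0: MISS | VC [25]
  [5] addr=0xce blk=25 s=1: VC-HIT | VC [13]
  [6] addr=0xc9 blk=25 s=1: L1-HIT | VC [13]
  [7] addr=0x4d blk=9 s=1: MISS | VC [13, 25]
  [8] addr=0xcb blk=25 s=1: VC-HIT | VC [13, 9]
  [9] addr=0x48 blk=9 s=1: VC-HIT | VC [13, 25]

OUTCOME = L1-HIT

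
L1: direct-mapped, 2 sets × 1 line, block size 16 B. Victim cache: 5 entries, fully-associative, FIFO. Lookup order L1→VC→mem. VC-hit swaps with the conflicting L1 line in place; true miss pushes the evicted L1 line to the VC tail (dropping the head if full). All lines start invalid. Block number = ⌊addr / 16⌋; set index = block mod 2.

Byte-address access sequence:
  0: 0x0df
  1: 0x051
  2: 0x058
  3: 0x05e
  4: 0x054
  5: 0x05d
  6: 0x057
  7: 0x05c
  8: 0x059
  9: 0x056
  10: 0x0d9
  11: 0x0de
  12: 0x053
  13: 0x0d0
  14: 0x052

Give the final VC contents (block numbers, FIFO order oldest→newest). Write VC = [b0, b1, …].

  [0] addr=0xdf blk=13 s=1: MISS | VC []
  [1] addr=0x51 blk=5 s=1: MISS | VC [13]
  [2] addr=0x58 blk=5 s=1: L1-HIT | VC [13]
  [3] addr=0x5e blk=5 s=1: L1-HIT | VC [13]
  [4] addr=0x54 blk=5 s=1: L1-HIT | VC [13]
  [5] addr=0x5d blk=5 s=1: L1-HIT | VC [13]
  [6] addr=0x57 blk=5 s=1: L1-HIT | VC [13]
  [7] addr=0x5c blk=5 s=1: L1-HIT | VC [13]
  [8] addr=0x59 blk=5 s=1: L1-HIT | VC [13]
  [9] addr=0x56 blk=5 s=1: L1-HIT | VC [13]
  [10] addr=0xd9 blk=13 s=1: VC-HIT | VC [5]
  [11] addr=0xde blk=13 s=1: L1-HIT | VC [5]
  [12] addr=0x53 blk=5 s=1: VC-HIT | VC [13]
  [13] addr=0xd0 blk=13 s=1: VC-HIT | VC [5]
  [14] addr=0x52 blk=5 s=1: VC-HIT | VC [13]

VC = [13]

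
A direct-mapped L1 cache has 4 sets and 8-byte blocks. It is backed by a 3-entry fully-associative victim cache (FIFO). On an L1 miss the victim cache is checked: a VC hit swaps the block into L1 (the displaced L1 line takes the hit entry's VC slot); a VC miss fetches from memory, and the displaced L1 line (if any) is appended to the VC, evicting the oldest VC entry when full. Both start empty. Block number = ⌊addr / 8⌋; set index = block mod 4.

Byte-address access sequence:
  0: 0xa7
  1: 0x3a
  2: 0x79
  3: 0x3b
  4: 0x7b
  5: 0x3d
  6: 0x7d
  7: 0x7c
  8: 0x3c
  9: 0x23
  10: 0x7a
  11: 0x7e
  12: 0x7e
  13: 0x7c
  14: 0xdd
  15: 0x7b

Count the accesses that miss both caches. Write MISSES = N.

MISSES = 5

  [0] addr=0xa7 blk=20 s=0: MISS | VC []
  [1] addr=0x3a blk=7 s=3: MISS | VC []
  [2] addr=0x79 blk=15 s=3: MISS | VC [7]
  [3] addr=0x3b blk=7 s=3: VC-HIT | VC [15]
  [4] addr=0x7b blk=15 s=3: VC-HIT | VC [7]
  [5] addr=0x3d blk=7 s=3: VC-HIT | VC [15]
  [6] addr=0x7d blk=15 s=3: VC-HIT | VC [7]
  [7] addr=0x7c blk=15 s=3: L1-HIT | VC [7]
  [8] addr=0x3c blk=7 s=3: VC-HIT | VC [15]
  [9] addr=0x23 blk=4 s=0: MISS | VC [15, 20]
  [10] addr=0x7a blk=15 s=3: VC-HIT | VC [7, 20]
  [11] addr=0x7e blk=15 s=3: L1-HIT | VC [7, 20]
  [12] addr=0x7e blk=15 s=3: L1-HIT | VC [7, 20]
  [13] addr=0x7c blk=15 s=3: L1-HIT | VC [7, 20]
  [14] addr=0xdd blk=27 s=3: MISS | VC [7, 20, 15]
  [15] addr=0x7b blk=15 s=3: VC-HIT | VC [7, 20, 27]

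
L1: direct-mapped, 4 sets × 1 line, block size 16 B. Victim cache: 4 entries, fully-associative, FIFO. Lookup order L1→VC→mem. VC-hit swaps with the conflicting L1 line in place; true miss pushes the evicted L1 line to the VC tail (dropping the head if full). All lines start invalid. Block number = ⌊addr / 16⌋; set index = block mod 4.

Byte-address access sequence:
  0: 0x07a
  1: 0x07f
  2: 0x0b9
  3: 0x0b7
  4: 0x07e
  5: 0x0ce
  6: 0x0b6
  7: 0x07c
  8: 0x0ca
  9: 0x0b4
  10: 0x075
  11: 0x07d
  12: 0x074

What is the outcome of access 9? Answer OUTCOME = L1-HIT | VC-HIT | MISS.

0: 0x7a (blk 7, set 3) → MISS  vc=[]
1: 0x7f (blk 7, set 3) → L1-HIT  vc=[]
2: 0xb9 (blk 11, set 3) → MISS  vc=[7]
3: 0xb7 (blk 11, set 3) → L1-HIT  vc=[7]
4: 0x7e (blk 7, set 3) → VC-HIT  vc=[11]
5: 0xce (blk 12, set 0) → MISS  vc=[11]
6: 0xb6 (blk 11, set 3) → VC-HIT  vc=[7]
7: 0x7c (blk 7, set 3) → VC-HIT  vc=[11]
8: 0xca (blk 12, set 0) → L1-HIT  vc=[11]
9: 0xb4 (blk 11, set 3) → VC-HIT  vc=[7]
10: 0x75 (blk 7, set 3) → VC-HIT  vc=[11]
11: 0x7d (blk 7, set 3) → L1-HIT  vc=[11]
12: 0x74 (blk 7, set 3) → L1-HIT  vc=[11]

OUTCOME = VC-HIT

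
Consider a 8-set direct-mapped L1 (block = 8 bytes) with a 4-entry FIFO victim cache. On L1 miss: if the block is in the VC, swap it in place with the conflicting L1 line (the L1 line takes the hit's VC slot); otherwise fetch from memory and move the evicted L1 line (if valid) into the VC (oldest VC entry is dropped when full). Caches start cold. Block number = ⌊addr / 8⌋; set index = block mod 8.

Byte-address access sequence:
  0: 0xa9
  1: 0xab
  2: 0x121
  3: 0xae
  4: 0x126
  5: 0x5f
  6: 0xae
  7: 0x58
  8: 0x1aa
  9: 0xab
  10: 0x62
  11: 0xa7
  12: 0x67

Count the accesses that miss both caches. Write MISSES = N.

MISSES = 6

0: 0xa9 (blk 21, set 5) → MISS  vc=[]
1: 0xab (blk 21, set 5) → L1-HIT  vc=[]
2: 0x121 (blk 36, set 4) → MISS  vc=[]
3: 0xae (blk 21, set 5) → L1-HIT  vc=[]
4: 0x126 (blk 36, set 4) → L1-HIT  vc=[]
5: 0x5f (blk 11, set 3) → MISS  vc=[]
6: 0xae (blk 21, set 5) → L1-HIT  vc=[]
7: 0x58 (blk 11, set 3) → L1-HIT  vc=[]
8: 0x1aa (blk 53, set 5) → MISS  vc=[21]
9: 0xab (blk 21, set 5) → VC-HIT  vc=[53]
10: 0x62 (blk 12, set 4) → MISS  vc=[53, 36]
11: 0xa7 (blk 20, set 4) → MISS  vc=[53, 36, 12]
12: 0x67 (blk 12, set 4) → VC-HIT  vc=[53, 36, 20]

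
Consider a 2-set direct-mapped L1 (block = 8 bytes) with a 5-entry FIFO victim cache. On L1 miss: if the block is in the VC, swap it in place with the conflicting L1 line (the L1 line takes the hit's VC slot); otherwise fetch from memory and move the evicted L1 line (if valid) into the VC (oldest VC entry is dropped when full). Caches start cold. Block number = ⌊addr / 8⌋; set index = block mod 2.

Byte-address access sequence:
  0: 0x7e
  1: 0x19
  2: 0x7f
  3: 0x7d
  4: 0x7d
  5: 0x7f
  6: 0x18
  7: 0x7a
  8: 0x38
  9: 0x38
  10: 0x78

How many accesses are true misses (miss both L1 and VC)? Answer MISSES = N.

MISSES = 3

#0 0x7e→b15/s1 MISS; vc=[]
#1 0x19→b3/s1 MISS; vc=[15]
#2 0x7f→b15/s1 VC-HIT; vc=[3]
#3 0x7d→b15/s1 L1-HIT; vc=[3]
#4 0x7d→b15/s1 L1-HIT; vc=[3]
#5 0x7f→b15/s1 L1-HIT; vc=[3]
#6 0x18→b3/s1 VC-HIT; vc=[15]
#7 0x7a→b15/s1 VC-HIT; vc=[3]
#8 0x38→b7/s1 MISS; vc=[3,15]
#9 0x38→b7/s1 L1-HIT; vc=[3,15]
#10 0x78→b15/s1 VC-HIT; vc=[3,7]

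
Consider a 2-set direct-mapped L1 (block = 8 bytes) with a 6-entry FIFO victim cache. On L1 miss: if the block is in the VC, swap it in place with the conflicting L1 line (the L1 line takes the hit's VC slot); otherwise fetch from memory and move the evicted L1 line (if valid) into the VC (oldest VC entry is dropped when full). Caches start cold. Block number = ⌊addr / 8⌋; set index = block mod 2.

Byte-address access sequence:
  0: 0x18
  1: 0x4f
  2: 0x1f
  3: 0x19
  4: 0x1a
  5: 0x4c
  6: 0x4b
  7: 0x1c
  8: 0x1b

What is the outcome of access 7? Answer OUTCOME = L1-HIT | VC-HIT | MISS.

  [0] addr=0x18 blk=3 s=1: MISS | VC []
  [1] addr=0x4f blk=9 s=1: MISS | VC [3]
  [2] addr=0x1f blk=3 s=1: VC-HIT | VC [9]
  [3] addr=0x19 blk=3 s=1: L1-HIT | VC [9]
  [4] addr=0x1a blk=3 s=1: L1-HIT | VC [9]
  [5] addr=0x4c blk=9 s=1: VC-HIT | VC [3]
  [6] addr=0x4b blk=9 s=1: L1-HIT | VC [3]
  [7] addr=0x1c blk=3 s=1: VC-HIT | VC [9]
  [8] addr=0x1b blk=3 s=1: L1-HIT | VC [9]

OUTCOME = VC-HIT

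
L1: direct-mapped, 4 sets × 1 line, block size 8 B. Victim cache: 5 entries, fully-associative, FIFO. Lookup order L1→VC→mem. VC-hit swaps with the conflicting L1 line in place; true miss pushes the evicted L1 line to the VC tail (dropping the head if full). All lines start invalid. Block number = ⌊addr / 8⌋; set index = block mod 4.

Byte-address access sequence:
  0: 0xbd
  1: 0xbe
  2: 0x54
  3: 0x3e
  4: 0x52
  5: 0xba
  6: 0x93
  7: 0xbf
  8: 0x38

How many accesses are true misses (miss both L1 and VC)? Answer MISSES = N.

  [0] addr=0xbd blk=23 s=3: MISS | VC []
  [1] addr=0xbe blk=23 s=3: L1-HIT | VC []
  [2] addr=0x54 blk=10 s=2: MISS | VC []
  [3] addr=0x3e blk=7 s=3: MISS | VC [23]
  [4] addr=0x52 blk=10 s=2: L1-HIT | VC [23]
  [5] addr=0xba blk=23 s=3: VC-HIT | VC [7]
  [6] addr=0x93 blk=18 s=2: MISS | VC [7, 10]
  [7] addr=0xbf blk=23 s=3: L1-HIT | VC [7, 10]
  [8] addr=0x38 blk=7 s=3: VC-HIT | VC [23, 10]

MISSES = 4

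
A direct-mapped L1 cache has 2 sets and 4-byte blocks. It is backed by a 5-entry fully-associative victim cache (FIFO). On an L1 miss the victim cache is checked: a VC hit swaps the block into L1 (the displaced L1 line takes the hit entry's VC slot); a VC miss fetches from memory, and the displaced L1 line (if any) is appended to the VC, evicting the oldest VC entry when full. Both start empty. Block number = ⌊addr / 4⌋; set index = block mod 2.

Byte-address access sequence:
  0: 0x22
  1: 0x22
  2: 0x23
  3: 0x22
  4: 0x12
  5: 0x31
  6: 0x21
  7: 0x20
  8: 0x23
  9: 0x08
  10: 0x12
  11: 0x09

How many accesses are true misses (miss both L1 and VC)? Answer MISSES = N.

MISSES = 4

  [0] addr=0x22 blk=8 s=0: MISS | VC []
  [1] addr=0x22 blk=8 s=0: L1-HIT | VC []
  [2] addr=0x23 blk=8 s=0: L1-HIT | VC []
  [3] addr=0x22 blk=8 s=0: L1-HIT | VC []
  [4] addr=0x12 blk=4 s=0: MISS | VC [8]
  [5] addr=0x31 blk=12 s=0: MISS | VC [8, 4]
  [6] addr=0x21 blk=8 s=0: VC-HIT | VC [12, 4]
  [7] addr=0x20 blk=8 s=0: L1-HIT | VC [12, 4]
  [8] addr=0x23 blk=8 s=0: L1-HIT | VC [12, 4]
  [9] addr=0x8 blk=2 s=0: MISS | VC [12, 4, 8]
  [10] addr=0x12 blk=4 s=0: VC-HIT | VC [12, 2, 8]
  [11] addr=0x9 blk=2 s=0: VC-HIT | VC [12, 4, 8]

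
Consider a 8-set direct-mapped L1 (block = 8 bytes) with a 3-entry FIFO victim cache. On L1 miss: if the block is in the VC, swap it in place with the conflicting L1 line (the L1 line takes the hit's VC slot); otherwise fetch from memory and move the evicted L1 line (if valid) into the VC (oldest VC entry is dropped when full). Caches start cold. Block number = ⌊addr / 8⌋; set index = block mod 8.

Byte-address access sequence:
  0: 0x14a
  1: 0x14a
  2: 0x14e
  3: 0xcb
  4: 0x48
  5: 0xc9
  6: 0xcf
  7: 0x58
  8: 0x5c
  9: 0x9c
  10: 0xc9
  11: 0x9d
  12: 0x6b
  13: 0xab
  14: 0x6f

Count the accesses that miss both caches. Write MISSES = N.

0: 0x14a (blk 41, set 1) → MISS  vc=[]
1: 0x14a (blk 41, set 1) → L1-HIT  vc=[]
2: 0x14e (blk 41, set 1) → L1-HIT  vc=[]
3: 0xcb (blk 25, set 1) → MISS  vc=[41]
4: 0x48 (blk 9, set 1) → MISS  vc=[41, 25]
5: 0xc9 (blk 25, set 1) → VC-HIT  vc=[41, 9]
6: 0xcf (blk 25, set 1) → L1-HIT  vc=[41, 9]
7: 0x58 (blk 11, set 3) → MISS  vc=[41, 9]
8: 0x5c (blk 11, set 3) → L1-HIT  vc=[41, 9]
9: 0x9c (blk 19, set 3) → MISS  vc=[41, 9, 11]
10: 0xc9 (blk 25, set 1) → L1-HIT  vc=[41, 9, 11]
11: 0x9d (blk 19, set 3) → L1-HIT  vc=[41, 9, 11]
12: 0x6b (blk 13, set 5) → MISS  vc=[41, 9, 11]
13: 0xab (blk 21, set 5) → MISS  vc=[9, 11, 13]
14: 0x6f (blk 13, set 5) → VC-HIT  vc=[9, 11, 21]

MISSES = 7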